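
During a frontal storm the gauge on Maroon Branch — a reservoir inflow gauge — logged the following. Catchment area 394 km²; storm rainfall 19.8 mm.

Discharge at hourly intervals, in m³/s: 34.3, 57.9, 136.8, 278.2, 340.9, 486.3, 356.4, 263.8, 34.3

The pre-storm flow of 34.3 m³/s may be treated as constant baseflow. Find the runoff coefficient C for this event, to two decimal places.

ΣQ_DR = 1680 m³/s; V = ΣQ_DR·Δt = 6.049 × 10^6 m³.
Runoff depth d = V / A = 15.35 mm.
C = d / P = 15.35 / 19.8 = 0.78.

C ≈ 0.78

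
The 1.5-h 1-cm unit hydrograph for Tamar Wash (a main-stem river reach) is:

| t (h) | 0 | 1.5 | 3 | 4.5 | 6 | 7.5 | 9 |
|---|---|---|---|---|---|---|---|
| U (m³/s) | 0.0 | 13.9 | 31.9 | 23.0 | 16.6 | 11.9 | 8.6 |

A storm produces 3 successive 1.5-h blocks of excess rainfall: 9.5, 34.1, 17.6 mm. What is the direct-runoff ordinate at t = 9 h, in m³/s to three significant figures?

Q ≈ 78.0 m³/s

By discrete convolution, Q_j = Σ (P_i / 10 mm) · U_{j−i}.
At t = 9 h (j=6): Q = (9.5/10)·8.6 + (34.1/10)·11.9 + (17.6/10)·16.6 = 78.0 m³/s.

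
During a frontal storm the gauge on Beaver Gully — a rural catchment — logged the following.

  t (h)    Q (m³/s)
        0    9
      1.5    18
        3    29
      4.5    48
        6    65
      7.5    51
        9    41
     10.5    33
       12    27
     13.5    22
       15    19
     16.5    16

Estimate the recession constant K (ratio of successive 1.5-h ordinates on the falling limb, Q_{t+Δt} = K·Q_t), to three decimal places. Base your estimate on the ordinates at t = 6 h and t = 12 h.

K ≈ 0.803

Using the recession-limb readings at t = 6 h and t = 12 h: Q falls from 65 to 27 m³/s over 4 intervals.
K = (Q₂/Q₁)^(1/4) = (27/65)^(1/4) = 0.803.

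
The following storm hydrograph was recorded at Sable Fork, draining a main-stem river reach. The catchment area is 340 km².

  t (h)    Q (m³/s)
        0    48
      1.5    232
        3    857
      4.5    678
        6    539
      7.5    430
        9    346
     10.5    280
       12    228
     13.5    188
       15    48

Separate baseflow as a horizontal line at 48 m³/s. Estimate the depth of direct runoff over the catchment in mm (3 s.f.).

Direct runoff: 0.0, 184.0, 809.0, 630.0, 491.0, 382.0, 298.0, 232.0, 180.0, 140.0, 0.0 m³/s; ΣQ_DR = 3346 m³/s.
V = ΣQ_DR · Δt = 3346 × 5400 s = 1.807 × 10^7 m³.
Over A = 340 km², depth = V / A = 53.1 mm.

d ≈ 53.1 mm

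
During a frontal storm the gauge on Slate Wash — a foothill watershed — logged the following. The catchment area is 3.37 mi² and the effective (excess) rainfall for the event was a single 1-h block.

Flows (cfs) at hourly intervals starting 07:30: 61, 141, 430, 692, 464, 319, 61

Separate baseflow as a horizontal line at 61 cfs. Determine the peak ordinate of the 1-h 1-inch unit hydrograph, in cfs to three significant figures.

Direct runoff: 0.0, 80.0, 369.0, 631.0, 403.0, 258.0, 0.0 cfs; ΣQ_DR = 1741 cfs, peak = 631.0 cfs.
Runoff depth d = ΣQ_DR·Δt / A = 1741 × 3600 / (3.37 mi²) = 0.8005 in.
The 1-inch UH is the DRH scaled by (1 in)/d, so U_p = 631.0 × 1/0.8005 = 788 cfs.

U_p ≈ 788 cfs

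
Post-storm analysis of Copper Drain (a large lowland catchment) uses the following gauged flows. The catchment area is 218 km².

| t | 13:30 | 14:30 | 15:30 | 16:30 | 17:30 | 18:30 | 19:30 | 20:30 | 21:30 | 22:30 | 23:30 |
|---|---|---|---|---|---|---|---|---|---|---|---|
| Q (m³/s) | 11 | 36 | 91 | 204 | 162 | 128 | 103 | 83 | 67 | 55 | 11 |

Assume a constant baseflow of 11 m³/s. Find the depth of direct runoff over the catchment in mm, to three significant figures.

d ≈ 13.7 mm

Direct runoff: 0.0, 25.0, 80.0, 193.0, 151.0, 117.0, 92.0, 72.0, 56.0, 44.0, 0.0 m³/s; ΣQ_DR = 830.0 m³/s.
V = ΣQ_DR · Δt = 830.0 × 3600 s = 2.988 × 10^6 m³.
Over A = 218 km², depth = V / A = 13.7 mm.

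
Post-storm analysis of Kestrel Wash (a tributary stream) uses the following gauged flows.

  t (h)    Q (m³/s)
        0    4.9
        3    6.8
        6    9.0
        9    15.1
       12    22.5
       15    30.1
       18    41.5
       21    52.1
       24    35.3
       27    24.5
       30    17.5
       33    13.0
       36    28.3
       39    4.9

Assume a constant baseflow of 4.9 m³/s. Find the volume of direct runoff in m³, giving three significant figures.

V ≈ 2.56 × 10^6 m³

Direct-runoff ordinates (Q − Q_b): 0.0, 1.9, 4.1, 10.2, 17.6, 25.2, 36.6, 47.2, 30.4, 19.6, 12.6, 8.1, 23.4, 0.0 m³/s.
ΣQ_DR = 236.9 m³/s.
With Δt = 3 h = 10800 s, V = ΣQ_DR · Δt = 236.9 × 10800 = 2.56 × 10^6 m³.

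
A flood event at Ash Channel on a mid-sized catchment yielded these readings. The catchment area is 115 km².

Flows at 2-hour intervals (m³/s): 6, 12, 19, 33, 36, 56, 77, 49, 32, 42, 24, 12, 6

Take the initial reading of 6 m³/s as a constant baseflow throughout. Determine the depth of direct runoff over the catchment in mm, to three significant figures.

d ≈ 20.4 mm

Direct runoff: 0.0, 6.0, 13.0, 27.0, 30.0, 50.0, 71.0, 43.0, 26.0, 36.0, 18.0, 6.0, 0.0 m³/s; ΣQ_DR = 326.0 m³/s.
V = ΣQ_DR · Δt = 326.0 × 7200 s = 2.347 × 10^6 m³.
Over A = 115 km², depth = V / A = 20.4 mm.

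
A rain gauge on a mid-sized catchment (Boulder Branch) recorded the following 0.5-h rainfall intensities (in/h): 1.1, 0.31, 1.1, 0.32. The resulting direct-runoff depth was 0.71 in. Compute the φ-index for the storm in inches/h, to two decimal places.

φ ≈ 0.39 in/h

Only the 2 blocks with intensity above φ contribute runoff: 1.1, 1.1 in/h.
Σ(I−φ)·Δt = d  ⇒  (1.1+1.1 − 2φ)·0.5 = 0.71
φ = (2.200 − 0.71/0.5) / 2 = 0.39 in/h.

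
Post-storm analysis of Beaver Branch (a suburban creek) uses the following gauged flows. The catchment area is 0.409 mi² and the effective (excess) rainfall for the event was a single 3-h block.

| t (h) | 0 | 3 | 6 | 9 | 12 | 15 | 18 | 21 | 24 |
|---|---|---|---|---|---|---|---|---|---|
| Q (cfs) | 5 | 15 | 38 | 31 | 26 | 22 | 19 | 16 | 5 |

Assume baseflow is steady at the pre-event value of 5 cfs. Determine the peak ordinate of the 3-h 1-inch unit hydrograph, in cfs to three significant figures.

U_p ≈ 22.0 cfs

Direct runoff: 0.0, 10.0, 33.0, 26.0, 21.0, 17.0, 14.0, 11.0, 0.0 cfs; ΣQ_DR = 132.0 cfs, peak = 33.0 cfs.
Runoff depth d = ΣQ_DR·Δt / A = 132.0 × 10800 / (0.409 mi²) = 1.500 in.
The 1-inch UH is the DRH scaled by (1 in)/d, so U_p = 33.0 × 1/1.500 = 22.0 cfs.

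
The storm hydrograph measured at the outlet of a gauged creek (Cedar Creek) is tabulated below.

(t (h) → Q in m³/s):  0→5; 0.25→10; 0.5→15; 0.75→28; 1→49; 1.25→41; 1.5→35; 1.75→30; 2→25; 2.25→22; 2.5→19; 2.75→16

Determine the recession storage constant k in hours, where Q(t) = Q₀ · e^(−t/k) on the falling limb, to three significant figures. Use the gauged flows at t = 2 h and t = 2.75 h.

k ≈ 1.68 h

On the falling limb, Q drops from 25 to 16 m³/s between t = 2 h and t = 2.75 h (Δt = 0.75 h).
k = −Δt / ln(Q₂/Q₁) = −0.75 / ln(16/25) = 1.68 h.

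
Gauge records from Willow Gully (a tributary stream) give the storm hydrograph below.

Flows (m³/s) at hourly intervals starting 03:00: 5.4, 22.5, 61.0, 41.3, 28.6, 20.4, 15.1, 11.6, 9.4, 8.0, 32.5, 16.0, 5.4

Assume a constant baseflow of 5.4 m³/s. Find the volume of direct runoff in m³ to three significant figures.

V ≈ 7.45 × 10^5 m³

Direct-runoff ordinates (Q − Q_b): 0.0, 17.1, 55.6, 35.9, 23.2, 15.0, 9.7, 6.2, 4.0, 2.6, 27.1, 10.6, 0.0 m³/s.
ΣQ_DR = 207.0 m³/s.
With Δt = 1 h = 3600 s, V = ΣQ_DR · Δt = 207.0 × 3600 = 7.45 × 10^5 m³.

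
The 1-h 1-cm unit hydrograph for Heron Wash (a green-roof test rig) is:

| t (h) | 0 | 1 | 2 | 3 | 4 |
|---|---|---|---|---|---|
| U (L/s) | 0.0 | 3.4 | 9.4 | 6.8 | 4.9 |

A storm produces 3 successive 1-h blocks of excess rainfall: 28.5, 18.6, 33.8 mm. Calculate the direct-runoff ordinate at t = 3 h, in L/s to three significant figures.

Q ≈ 48.4 L/s

By discrete convolution, Q_j = Σ (P_i / 10 mm) · U_{j−i}.
At t = 3 h (j=3): Q = (28.5/10)·6.8 + (18.6/10)·9.4 + (33.8/10)·3.4 = 48.4 L/s.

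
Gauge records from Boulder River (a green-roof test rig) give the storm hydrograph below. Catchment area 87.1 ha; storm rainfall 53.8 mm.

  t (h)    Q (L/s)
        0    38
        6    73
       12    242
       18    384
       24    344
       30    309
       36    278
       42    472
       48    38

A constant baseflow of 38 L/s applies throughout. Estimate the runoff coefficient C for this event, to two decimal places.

C ≈ 0.85

ΣQ_DR = 1836 L/s; V = ΣQ_DR·Δt = 3.966 × 10^7 L.
Runoff depth d = V / A = 45.53 mm.
C = d / P = 45.53 / 53.8 = 0.85.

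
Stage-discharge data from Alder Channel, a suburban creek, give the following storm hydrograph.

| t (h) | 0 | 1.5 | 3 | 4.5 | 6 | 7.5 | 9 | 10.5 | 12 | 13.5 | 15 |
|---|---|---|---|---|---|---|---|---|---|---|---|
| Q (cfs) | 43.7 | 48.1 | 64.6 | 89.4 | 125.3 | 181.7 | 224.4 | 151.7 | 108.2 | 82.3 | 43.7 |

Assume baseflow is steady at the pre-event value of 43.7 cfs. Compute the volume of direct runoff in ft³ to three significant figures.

Direct-runoff ordinates (Q − Q_b): 0.0, 4.4, 20.9, 45.7, 81.6, 138.0, 180.7, 108.0, 64.5, 38.6, 0.0 cfs.
ΣQ_DR = 682.4 cfs.
With Δt = 1.5 h = 5400 s, V = ΣQ_DR · Δt = 682.4 × 5400 = 3.68 × 10^6 ft³.

V ≈ 3.68 × 10^6 ft³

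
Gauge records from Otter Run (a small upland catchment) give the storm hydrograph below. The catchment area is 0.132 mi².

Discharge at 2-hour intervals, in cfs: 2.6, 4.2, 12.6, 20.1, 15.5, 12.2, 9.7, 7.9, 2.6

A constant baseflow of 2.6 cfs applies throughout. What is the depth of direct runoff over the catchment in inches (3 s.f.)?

d ≈ 1.50 in

Direct runoff: 0.0, 1.6, 10.0, 17.5, 12.9, 9.6, 7.1, 5.3, 0.0 cfs; ΣQ_DR = 64.00 cfs.
V = ΣQ_DR · Δt = 64.00 × 7200 s = 4.608 × 10^5 ft³.
Over A = 0.132 mi², depth = V / A = 1.50 in.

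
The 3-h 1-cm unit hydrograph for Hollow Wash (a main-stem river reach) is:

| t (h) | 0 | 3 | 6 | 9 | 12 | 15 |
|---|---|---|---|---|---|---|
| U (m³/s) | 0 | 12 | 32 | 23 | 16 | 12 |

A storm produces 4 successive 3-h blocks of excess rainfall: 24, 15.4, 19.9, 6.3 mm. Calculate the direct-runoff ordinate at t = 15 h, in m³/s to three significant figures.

Q ≈ 119 m³/s

By discrete convolution, Q_j = Σ (P_i / 10 mm) · U_{j−i}.
At t = 15 h (j=5): Q = (24/10)·12 + (15.4/10)·16 + (19.9/10)·23 + (6.3/10)·32 = 119 m³/s.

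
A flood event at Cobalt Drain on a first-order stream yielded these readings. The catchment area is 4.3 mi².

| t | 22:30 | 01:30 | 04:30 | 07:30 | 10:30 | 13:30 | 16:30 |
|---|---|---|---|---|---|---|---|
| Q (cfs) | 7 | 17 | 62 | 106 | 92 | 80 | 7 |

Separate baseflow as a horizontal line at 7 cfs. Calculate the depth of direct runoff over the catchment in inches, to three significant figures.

Direct runoff: 0.0, 10.0, 55.0, 99.0, 85.0, 73.0, 0.0 cfs; ΣQ_DR = 322.0 cfs.
V = ΣQ_DR · Δt = 322.0 × 10800 s = 3.478 × 10^6 ft³.
Over A = 4.3 mi², depth = V / A = 0.348 in.

d ≈ 0.348 in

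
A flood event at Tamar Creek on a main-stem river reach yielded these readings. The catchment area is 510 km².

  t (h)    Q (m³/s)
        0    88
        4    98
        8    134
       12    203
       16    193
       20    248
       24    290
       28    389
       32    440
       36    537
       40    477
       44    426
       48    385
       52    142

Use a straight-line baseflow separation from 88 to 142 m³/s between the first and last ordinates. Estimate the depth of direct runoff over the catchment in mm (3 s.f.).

Direct runoff: 0.00, 5.85, 37.69, 102.54, 88.38, 139.23, 177.08, 271.92, 318.77, 411.62, 347.46, 292.31, 247.15, 0.00 m³/s; ΣQ_DR = 2440 m³/s.
V = ΣQ_DR · Δt = 2440 × 14400 s = 3.514 × 10^7 m³.
Over A = 510 km², depth = V / A = 68.9 mm.

d ≈ 68.9 mm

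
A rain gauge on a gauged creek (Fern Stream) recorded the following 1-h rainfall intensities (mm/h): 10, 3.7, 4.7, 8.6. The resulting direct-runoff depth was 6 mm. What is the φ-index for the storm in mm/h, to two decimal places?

Only the 2 blocks with intensity above φ contribute runoff: 10, 8.6 mm/h.
Σ(I−φ)·Δt = d  ⇒  (10+8.6 − 2φ)·1 = 6
φ = (18.60 − 6/1) / 2 = 6.30 mm/h.

φ ≈ 6.30 mm/h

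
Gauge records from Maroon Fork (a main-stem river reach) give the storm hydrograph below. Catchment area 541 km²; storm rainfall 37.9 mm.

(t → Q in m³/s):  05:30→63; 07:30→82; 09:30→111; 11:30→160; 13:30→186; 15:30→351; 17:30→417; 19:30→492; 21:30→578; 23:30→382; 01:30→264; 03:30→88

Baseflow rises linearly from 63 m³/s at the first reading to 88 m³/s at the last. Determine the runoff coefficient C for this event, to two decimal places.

C ≈ 0.80

ΣQ_DR = 2268 m³/s; V = ΣQ_DR·Δt = 1.633 × 10^7 m³.
Runoff depth d = V / A = 30.18 mm.
C = d / P = 30.18 / 37.9 = 0.80.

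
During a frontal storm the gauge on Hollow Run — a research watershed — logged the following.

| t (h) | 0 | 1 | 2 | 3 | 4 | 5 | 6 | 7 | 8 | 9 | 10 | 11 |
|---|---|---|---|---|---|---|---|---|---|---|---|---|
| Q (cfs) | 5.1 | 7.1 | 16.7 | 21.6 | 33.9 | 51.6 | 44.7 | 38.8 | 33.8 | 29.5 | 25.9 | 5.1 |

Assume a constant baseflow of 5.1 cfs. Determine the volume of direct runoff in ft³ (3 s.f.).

Direct-runoff ordinates (Q − Q_b): 0.0, 2.0, 11.6, 16.5, 28.8, 46.5, 39.6, 33.7, 28.7, 24.4, 20.8, 0.0 cfs.
ΣQ_DR = 252.6 cfs.
With Δt = 1 h = 3600 s, V = ΣQ_DR · Δt = 252.6 × 3600 = 9.09 × 10^5 ft³.

V ≈ 9.09 × 10^5 ft³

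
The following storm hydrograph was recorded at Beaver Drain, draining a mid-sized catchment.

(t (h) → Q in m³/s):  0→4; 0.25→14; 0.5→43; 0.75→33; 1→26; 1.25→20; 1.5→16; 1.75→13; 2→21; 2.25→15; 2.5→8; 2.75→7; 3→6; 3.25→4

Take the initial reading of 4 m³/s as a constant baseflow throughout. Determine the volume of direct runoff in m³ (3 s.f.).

Direct-runoff ordinates (Q − Q_b): 0.0, 10.0, 39.0, 29.0, 22.0, 16.0, 12.0, 9.0, 17.0, 11.0, 4.0, 3.0, 2.0, 0.0 m³/s.
ΣQ_DR = 174.0 m³/s.
With Δt = 0.25 h = 900 s, V = ΣQ_DR · Δt = 174.0 × 900 = 1.57 × 10^5 m³.

V ≈ 1.57 × 10^5 m³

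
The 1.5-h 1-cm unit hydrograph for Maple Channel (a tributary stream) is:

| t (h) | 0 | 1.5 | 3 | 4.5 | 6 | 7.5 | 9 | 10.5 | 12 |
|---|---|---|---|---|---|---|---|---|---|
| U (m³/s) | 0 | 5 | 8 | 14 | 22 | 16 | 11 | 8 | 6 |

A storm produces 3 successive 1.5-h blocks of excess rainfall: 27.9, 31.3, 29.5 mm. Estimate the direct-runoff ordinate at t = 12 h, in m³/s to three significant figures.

By discrete convolution, Q_j = Σ (P_i / 10 mm) · U_{j−i}.
At t = 12 h (j=8): Q = (27.9/10)·6 + (31.3/10)·8 + (29.5/10)·11 = 74.2 m³/s.

Q ≈ 74.2 m³/s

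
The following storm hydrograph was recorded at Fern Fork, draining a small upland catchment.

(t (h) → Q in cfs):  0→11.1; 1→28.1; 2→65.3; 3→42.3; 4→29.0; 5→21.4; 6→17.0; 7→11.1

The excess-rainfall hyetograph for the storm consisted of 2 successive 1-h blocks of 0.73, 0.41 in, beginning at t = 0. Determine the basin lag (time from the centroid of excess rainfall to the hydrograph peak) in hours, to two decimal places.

t_L ≈ 1.14 h

Centroid of excess rainfall: t_c = Σ P_i·t̄_i / ΣP_i = 0.8596 h (block centres at 0.5, 1.5 h).
Hydrograph peak occurs at t = 2 h, so basin lag t_L = 2 − 0.8596 = 1.14 h.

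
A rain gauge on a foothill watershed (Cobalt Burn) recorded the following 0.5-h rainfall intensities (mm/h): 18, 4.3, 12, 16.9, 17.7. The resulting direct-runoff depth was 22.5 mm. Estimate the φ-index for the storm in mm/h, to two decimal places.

Only the 4 blocks with intensity above φ contribute runoff: 18, 12, 16.9, 17.7 mm/h.
Σ(I−φ)·Δt = d  ⇒  (18+12+16.9+17.7 − 4φ)·0.5 = 22.5
φ = (64.60 − 22.5/0.5) / 4 = 4.90 mm/h.

φ ≈ 4.90 mm/h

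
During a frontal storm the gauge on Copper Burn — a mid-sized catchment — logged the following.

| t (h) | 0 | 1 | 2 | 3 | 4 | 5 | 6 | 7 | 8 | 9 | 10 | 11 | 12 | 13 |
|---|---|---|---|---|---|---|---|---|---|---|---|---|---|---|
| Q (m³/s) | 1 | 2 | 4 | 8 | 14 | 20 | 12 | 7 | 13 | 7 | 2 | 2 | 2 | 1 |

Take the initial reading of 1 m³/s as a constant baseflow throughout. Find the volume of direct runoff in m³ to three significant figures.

Direct-runoff ordinates (Q − Q_b): 0.0, 1.0, 3.0, 7.0, 13.0, 19.0, 11.0, 6.0, 12.0, 6.0, 1.0, 1.0, 1.0, 0.0 m³/s.
ΣQ_DR = 81.00 m³/s.
With Δt = 1 h = 3600 s, V = ΣQ_DR · Δt = 81.00 × 3600 = 2.92 × 10^5 m³.

V ≈ 2.92 × 10^5 m³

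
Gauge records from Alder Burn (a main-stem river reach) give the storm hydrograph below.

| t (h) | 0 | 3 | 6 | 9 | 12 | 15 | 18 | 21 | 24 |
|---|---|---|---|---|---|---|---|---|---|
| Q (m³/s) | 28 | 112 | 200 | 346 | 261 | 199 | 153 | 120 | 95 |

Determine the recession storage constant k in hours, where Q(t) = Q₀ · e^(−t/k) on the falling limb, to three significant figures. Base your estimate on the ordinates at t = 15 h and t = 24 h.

On the falling limb, Q drops from 199 to 95 m³/s between t = 15 h and t = 24 h (Δt = 9 h).
k = −Δt / ln(Q₂/Q₁) = −9 / ln(95/199) = 12.2 h.

k ≈ 12.2 h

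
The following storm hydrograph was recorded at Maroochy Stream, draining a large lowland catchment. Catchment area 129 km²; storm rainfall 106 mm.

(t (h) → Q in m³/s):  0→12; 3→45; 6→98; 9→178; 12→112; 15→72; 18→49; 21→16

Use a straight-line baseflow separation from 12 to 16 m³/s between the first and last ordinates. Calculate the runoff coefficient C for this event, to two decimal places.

ΣQ_DR = 470.0 m³/s; V = ΣQ_DR·Δt = 5.076 × 10^6 m³.
Runoff depth d = V / A = 39.35 mm.
C = d / P = 39.35 / 106 = 0.37.

C ≈ 0.37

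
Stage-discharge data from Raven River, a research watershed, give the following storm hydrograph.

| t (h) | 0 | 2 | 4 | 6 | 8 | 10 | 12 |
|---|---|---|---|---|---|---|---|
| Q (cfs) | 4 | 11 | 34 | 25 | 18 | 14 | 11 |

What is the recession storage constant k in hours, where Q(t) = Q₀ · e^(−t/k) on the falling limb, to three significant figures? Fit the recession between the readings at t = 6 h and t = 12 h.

On the falling limb, Q drops from 25 to 11 cfs between t = 6 h and t = 12 h (Δt = 6 h).
k = −Δt / ln(Q₂/Q₁) = −6 / ln(11/25) = 7.31 h.

k ≈ 7.31 h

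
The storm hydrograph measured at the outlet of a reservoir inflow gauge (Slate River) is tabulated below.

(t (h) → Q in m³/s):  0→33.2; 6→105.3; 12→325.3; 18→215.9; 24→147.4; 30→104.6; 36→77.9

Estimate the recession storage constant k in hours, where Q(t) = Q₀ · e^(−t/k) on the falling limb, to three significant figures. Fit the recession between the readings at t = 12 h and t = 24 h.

On the falling limb, Q drops from 325.3 to 147.4 m³/s between t = 12 h and t = 24 h (Δt = 12 h).
k = −Δt / ln(Q₂/Q₁) = −12 / ln(147.4/325.3) = 15.2 h.

k ≈ 15.2 h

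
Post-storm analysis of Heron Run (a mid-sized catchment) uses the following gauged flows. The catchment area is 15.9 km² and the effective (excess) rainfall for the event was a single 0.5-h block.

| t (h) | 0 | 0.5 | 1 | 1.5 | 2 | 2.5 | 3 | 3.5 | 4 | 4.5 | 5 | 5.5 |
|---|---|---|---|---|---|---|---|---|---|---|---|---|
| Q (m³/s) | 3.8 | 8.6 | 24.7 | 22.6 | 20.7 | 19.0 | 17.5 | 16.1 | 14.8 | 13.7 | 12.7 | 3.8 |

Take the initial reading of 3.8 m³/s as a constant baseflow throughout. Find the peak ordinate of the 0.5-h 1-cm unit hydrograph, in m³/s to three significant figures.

Direct runoff: 0.0, 4.8, 20.9, 18.8, 16.9, 15.2, 13.7, 12.3, 11.0, 9.9, 8.9, 0.0 m³/s; ΣQ_DR = 132.4 m³/s, peak = 20.9 m³/s.
Runoff depth d = ΣQ_DR·Δt / A = 132.4 × 1800 / (15.9 km²) = 14.99 mm.
The 1-cm UH is the DRH scaled by (10 mm)/d, so U_p = 20.9 × 10/14.99 = 13.9 m³/s.

U_p ≈ 13.9 m³/s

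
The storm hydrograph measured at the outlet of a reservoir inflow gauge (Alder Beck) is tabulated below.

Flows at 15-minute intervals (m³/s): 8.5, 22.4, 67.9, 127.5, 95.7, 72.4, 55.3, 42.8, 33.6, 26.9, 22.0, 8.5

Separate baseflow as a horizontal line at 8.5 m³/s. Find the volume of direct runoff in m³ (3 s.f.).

V ≈ 4.33 × 10^5 m³

Direct-runoff ordinates (Q − Q_b): 0.0, 13.9, 59.4, 119.0, 87.2, 63.9, 46.8, 34.3, 25.1, 18.4, 13.5, 0.0 m³/s.
ΣQ_DR = 481.5 m³/s.
With Δt = 0.25 h = 900 s, V = ΣQ_DR · Δt = 481.5 × 900 = 4.33 × 10^5 m³.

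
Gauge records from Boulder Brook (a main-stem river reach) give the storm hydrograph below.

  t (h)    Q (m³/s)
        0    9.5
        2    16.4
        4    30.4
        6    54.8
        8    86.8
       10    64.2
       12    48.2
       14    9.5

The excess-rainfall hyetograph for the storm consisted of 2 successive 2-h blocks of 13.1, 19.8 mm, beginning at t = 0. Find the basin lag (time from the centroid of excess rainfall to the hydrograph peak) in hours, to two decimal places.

t_L ≈ 5.80 h

Centroid of excess rainfall: t_c = Σ P_i·t̄_i / ΣP_i = 2.2036 h (block centres at 1, 3 h).
Hydrograph peak occurs at t = 8 h, so basin lag t_L = 8 − 2.2036 = 5.80 h.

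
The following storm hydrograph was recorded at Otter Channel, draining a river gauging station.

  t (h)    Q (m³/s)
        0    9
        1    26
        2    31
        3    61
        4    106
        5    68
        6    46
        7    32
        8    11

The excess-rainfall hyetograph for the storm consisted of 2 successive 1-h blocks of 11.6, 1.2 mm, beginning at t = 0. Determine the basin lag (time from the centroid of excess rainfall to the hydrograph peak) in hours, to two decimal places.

Centroid of excess rainfall: t_c = Σ P_i·t̄_i / ΣP_i = 0.5938 h (block centres at 0.5, 1.5 h).
Hydrograph peak occurs at t = 4 h, so basin lag t_L = 4 − 0.5938 = 3.41 h.

t_L ≈ 3.41 h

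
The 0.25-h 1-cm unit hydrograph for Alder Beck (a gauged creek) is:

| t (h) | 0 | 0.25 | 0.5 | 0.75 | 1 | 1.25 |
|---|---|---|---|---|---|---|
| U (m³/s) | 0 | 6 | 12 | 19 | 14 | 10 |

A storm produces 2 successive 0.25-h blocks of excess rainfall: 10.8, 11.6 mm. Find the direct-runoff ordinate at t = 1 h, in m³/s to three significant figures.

Q ≈ 37.2 m³/s

By discrete convolution, Q_j = Σ (P_i / 10 mm) · U_{j−i}.
At t = 1 h (j=4): Q = (10.8/10)·14 + (11.6/10)·19 = 37.2 m³/s.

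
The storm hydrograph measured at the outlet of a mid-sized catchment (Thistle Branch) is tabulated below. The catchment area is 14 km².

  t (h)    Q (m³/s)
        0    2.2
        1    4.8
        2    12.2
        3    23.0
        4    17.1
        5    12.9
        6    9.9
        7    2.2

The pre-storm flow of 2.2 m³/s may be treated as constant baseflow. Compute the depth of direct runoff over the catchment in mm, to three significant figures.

Direct runoff: 0.0, 2.6, 10.0, 20.8, 14.9, 10.7, 7.7, 0.0 m³/s; ΣQ_DR = 66.70 m³/s.
V = ΣQ_DR · Δt = 66.70 × 3600 s = 2.401 × 10^5 m³.
Over A = 14 km², depth = V / A = 17.2 mm.

d ≈ 17.2 mm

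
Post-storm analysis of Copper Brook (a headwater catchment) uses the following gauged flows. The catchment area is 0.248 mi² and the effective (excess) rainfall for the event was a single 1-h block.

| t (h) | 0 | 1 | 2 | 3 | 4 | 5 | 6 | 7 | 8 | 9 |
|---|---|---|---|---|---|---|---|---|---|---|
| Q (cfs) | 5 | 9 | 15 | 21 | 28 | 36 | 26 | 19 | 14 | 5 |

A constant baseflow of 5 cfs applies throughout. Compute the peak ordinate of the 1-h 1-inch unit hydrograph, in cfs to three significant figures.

Direct runoff: 0.0, 4.0, 10.0, 16.0, 23.0, 31.0, 21.0, 14.0, 9.0, 0.0 cfs; ΣQ_DR = 128.0 cfs, peak = 31.0 cfs.
Runoff depth d = ΣQ_DR·Δt / A = 128.0 × 3600 / (0.248 mi²) = 0.7998 in.
The 1-inch UH is the DRH scaled by (1 in)/d, so U_p = 31.0 × 1/0.7998 = 38.8 cfs.

U_p ≈ 38.8 cfs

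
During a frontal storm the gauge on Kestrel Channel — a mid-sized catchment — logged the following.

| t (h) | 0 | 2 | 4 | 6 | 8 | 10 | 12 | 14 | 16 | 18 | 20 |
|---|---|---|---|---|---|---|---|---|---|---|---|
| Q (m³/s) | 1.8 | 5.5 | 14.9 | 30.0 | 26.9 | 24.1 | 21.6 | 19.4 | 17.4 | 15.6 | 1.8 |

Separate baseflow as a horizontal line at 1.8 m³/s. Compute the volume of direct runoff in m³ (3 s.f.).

Direct-runoff ordinates (Q − Q_b): 0.0, 3.7, 13.1, 28.2, 25.1, 22.3, 19.8, 17.6, 15.6, 13.8, 0.0 m³/s.
ΣQ_DR = 159.2 m³/s.
With Δt = 2 h = 7200 s, V = ΣQ_DR · Δt = 159.2 × 7200 = 1.15 × 10^6 m³.

V ≈ 1.15 × 10^6 m³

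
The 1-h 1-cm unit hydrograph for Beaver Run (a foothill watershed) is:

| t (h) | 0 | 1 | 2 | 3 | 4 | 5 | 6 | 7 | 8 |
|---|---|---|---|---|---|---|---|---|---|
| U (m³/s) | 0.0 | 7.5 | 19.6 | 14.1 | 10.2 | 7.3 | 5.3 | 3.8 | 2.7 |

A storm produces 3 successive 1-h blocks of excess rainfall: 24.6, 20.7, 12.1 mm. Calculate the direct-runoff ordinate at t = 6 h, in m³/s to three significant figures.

Q ≈ 40.5 m³/s

By discrete convolution, Q_j = Σ (P_i / 10 mm) · U_{j−i}.
At t = 6 h (j=6): Q = (24.6/10)·5.3 + (20.7/10)·7.3 + (12.1/10)·10.2 = 40.5 m³/s.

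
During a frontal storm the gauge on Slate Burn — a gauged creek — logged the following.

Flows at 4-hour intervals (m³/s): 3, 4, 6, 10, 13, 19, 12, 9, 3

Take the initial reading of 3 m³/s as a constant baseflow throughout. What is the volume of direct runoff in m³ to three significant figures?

V ≈ 7.49 × 10^5 m³

Direct-runoff ordinates (Q − Q_b): 0.0, 1.0, 3.0, 7.0, 10.0, 16.0, 9.0, 6.0, 0.0 m³/s.
ΣQ_DR = 52.00 m³/s.
With Δt = 4 h = 14400 s, V = ΣQ_DR · Δt = 52.00 × 14400 = 7.49 × 10^5 m³.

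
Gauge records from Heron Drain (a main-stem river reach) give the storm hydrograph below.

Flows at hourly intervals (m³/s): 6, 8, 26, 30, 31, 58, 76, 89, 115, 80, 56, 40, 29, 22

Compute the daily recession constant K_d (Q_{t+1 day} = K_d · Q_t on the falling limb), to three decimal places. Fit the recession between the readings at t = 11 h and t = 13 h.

Between t = 11 h and t = 13 h the flow falls from 40 to 22 m³/s over 2×1 h = 2 h.
Per-interval ratio K = (22/40)^(1/2) = 0.7416; K_d = K^(24/1) = 0.001.

K_d ≈ 0.001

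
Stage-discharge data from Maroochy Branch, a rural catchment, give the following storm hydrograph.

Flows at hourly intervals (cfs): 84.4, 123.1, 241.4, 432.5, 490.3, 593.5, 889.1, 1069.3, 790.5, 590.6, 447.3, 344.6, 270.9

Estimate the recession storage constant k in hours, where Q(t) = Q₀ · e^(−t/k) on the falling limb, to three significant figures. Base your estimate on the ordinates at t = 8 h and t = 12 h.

On the falling limb, Q drops from 790.5 to 270.9 cfs between t = 8 h and t = 12 h (Δt = 4 h).
k = −Δt / ln(Q₂/Q₁) = −4 / ln(270.9/790.5) = 3.74 h.

k ≈ 3.74 h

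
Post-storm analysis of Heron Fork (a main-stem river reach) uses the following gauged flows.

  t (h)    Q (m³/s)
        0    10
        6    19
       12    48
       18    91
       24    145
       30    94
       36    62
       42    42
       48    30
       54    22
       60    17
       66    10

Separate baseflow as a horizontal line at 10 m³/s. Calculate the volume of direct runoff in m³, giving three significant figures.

V ≈ 1.02 × 10^7 m³

Direct-runoff ordinates (Q − Q_b): 0.0, 9.0, 38.0, 81.0, 135.0, 84.0, 52.0, 32.0, 20.0, 12.0, 7.0, 0.0 m³/s.
ΣQ_DR = 470.0 m³/s.
With Δt = 6 h = 21600 s, V = ΣQ_DR · Δt = 470.0 × 21600 = 1.02 × 10^7 m³.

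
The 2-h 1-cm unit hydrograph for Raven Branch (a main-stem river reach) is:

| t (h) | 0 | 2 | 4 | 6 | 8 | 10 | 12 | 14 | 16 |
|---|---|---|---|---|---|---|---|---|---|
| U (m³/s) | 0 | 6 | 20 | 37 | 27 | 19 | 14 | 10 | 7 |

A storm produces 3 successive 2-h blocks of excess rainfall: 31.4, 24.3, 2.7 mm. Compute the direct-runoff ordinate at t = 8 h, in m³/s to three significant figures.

Q ≈ 180 m³/s

By discrete convolution, Q_j = Σ (P_i / 10 mm) · U_{j−i}.
At t = 8 h (j=4): Q = (31.4/10)·27 + (24.3/10)·37 + (2.7/10)·20 = 180 m³/s.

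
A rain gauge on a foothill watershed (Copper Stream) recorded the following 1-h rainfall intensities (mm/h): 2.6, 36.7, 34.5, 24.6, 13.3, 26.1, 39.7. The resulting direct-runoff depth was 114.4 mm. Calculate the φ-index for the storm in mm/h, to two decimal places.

Only the 6 blocks with intensity above φ contribute runoff: 36.7, 34.5, 24.6, 13.3, 26.1, 39.7 mm/h.
Σ(I−φ)·Δt = d  ⇒  (36.7+34.5+24.6+13.3+26.1+39.7 − 6φ)·1 = 114.4
φ = (174.9 − 114.4/1) / 6 = 10.08 mm/h.

φ ≈ 10.08 mm/h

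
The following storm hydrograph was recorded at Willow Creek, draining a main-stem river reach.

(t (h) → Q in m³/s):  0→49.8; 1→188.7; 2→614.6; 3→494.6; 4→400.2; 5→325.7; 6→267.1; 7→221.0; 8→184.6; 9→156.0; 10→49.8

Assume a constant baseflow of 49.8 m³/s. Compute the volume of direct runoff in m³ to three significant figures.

Direct-runoff ordinates (Q − Q_b): 0.0, 138.9, 564.8, 444.8, 350.4, 275.9, 217.3, 171.2, 134.8, 106.2, 0.0 m³/s.
ΣQ_DR = 2404 m³/s.
With Δt = 1 h = 3600 s, V = ΣQ_DR · Δt = 2404 × 3600 = 8.66 × 10^6 m³.

V ≈ 8.66 × 10^6 m³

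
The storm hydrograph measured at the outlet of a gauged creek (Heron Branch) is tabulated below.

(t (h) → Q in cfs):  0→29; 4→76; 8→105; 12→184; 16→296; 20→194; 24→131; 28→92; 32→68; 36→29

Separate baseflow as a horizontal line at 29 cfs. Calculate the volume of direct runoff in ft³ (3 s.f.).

Direct-runoff ordinates (Q − Q_b): 0.0, 47.0, 76.0, 155.0, 267.0, 165.0, 102.0, 63.0, 39.0, 0.0 cfs.
ΣQ_DR = 914.0 cfs.
With Δt = 4 h = 14400 s, V = ΣQ_DR · Δt = 914.0 × 14400 = 1.32 × 10^7 ft³.

V ≈ 1.32 × 10^7 ft³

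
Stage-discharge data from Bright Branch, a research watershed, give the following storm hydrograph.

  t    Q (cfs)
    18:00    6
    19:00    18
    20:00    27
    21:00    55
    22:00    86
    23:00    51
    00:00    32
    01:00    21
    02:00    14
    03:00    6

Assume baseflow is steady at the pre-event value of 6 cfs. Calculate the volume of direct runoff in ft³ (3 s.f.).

V ≈ 9.22 × 10^5 ft³

Direct-runoff ordinates (Q − Q_b): 0.0, 12.0, 21.0, 49.0, 80.0, 45.0, 26.0, 15.0, 8.0, 0.0 cfs.
ΣQ_DR = 256.0 cfs.
With Δt = 1 h = 3600 s, V = ΣQ_DR · Δt = 256.0 × 3600 = 9.22 × 10^5 ft³.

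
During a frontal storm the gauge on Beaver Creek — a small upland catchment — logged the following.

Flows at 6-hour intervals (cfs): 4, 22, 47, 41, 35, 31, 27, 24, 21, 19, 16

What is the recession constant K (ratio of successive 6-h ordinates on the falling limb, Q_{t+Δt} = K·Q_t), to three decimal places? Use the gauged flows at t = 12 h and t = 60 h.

K ≈ 0.874

Using the recession-limb readings at t = 12 h and t = 60 h: Q falls from 47 to 16 cfs over 8 intervals.
K = (Q₂/Q₁)^(1/8) = (16/47)^(1/8) = 0.874.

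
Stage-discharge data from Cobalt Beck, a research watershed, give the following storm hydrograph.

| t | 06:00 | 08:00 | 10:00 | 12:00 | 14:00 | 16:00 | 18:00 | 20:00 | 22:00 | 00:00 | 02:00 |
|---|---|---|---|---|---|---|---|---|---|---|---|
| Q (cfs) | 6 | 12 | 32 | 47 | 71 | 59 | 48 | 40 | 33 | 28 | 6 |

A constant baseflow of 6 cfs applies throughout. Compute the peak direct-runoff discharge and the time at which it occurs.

Subtracting baseflow gives direct-runoff ordinates: 0.0, 6.0, 26.0, 41.0, 65.0, 53.0, 42.0, 34.0, 27.0, 22.0, 0.0 cfs.
The maximum is 65.0 cfs, occurring at the reading for t = 14:00.

Q_p = 65.0 cfs at t = 14:00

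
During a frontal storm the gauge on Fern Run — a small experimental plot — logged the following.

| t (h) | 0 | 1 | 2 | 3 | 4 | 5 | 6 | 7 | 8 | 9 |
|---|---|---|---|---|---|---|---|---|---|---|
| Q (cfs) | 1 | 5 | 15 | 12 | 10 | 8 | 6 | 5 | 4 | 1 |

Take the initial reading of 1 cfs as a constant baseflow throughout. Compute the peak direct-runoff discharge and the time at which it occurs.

Subtracting baseflow gives direct-runoff ordinates: 0.0, 4.0, 14.0, 11.0, 9.0, 7.0, 5.0, 4.0, 3.0, 0.0 cfs.
The maximum is 14.0 cfs, occurring at the reading for t = 2 h.

Q_p = 14.0 cfs at t = 2 h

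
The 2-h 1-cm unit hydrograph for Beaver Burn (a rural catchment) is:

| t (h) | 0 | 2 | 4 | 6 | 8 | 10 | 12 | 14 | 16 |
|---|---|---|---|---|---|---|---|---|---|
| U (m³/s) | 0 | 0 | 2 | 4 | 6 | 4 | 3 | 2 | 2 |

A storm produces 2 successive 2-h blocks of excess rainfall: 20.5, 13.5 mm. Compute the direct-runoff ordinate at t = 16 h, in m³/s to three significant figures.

Q ≈ 6.80 m³/s

By discrete convolution, Q_j = Σ (P_i / 10 mm) · U_{j−i}.
At t = 16 h (j=8): Q = (20.5/10)·2 + (13.5/10)·2 = 6.80 m³/s.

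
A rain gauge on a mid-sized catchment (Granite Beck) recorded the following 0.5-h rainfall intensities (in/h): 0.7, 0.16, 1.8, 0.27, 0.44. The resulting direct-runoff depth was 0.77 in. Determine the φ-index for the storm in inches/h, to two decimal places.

φ ≈ 0.48 in/h

Only the 2 blocks with intensity above φ contribute runoff: 0.7, 1.8 in/h.
Σ(I−φ)·Δt = d  ⇒  (0.7+1.8 − 2φ)·0.5 = 0.77
φ = (2.500 − 0.77/0.5) / 2 = 0.48 in/h.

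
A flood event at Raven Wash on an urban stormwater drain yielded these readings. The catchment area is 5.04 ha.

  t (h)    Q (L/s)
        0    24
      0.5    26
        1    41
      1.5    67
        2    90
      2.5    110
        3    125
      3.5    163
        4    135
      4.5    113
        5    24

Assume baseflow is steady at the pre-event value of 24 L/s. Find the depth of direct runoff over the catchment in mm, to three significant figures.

Direct runoff: 0.0, 2.0, 17.0, 43.0, 66.0, 86.0, 101.0, 139.0, 111.0, 89.0, 0.0 L/s; ΣQ_DR = 654.0 L/s.
V = ΣQ_DR · Δt = 654.0 × 1800 s = 1.177 × 10^6 L.
Over A = 5.04 ha, depth = V / A = 23.4 mm.

d ≈ 23.4 mm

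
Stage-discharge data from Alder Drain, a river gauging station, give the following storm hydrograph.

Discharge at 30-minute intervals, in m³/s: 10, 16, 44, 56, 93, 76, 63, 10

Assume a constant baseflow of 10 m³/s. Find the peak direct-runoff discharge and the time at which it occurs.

Q_p = 83.0 m³/s at t = 2 h

Subtracting baseflow gives direct-runoff ordinates: 0.0, 6.0, 34.0, 46.0, 83.0, 66.0, 53.0, 0.0 m³/s.
The maximum is 83.0 m³/s, occurring at the reading for t = 2 h.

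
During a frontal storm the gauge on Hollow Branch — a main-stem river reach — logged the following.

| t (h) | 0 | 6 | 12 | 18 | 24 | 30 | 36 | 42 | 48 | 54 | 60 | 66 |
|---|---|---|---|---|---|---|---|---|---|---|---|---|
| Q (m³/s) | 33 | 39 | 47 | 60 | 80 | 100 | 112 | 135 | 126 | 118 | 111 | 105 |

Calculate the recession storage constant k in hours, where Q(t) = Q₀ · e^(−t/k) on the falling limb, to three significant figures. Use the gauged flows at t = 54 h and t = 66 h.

k ≈ 103 h

On the falling limb, Q drops from 118 to 105 m³/s between t = 54 h and t = 66 h (Δt = 12 h).
k = −Δt / ln(Q₂/Q₁) = −12 / ln(105/118) = 103 h.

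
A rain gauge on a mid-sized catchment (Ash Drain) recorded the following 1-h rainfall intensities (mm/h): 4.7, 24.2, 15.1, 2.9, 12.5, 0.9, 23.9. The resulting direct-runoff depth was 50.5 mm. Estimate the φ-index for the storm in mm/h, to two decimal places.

φ ≈ 6.30 mm/h

Only the 4 blocks with intensity above φ contribute runoff: 24.2, 15.1, 12.5, 23.9 mm/h.
Σ(I−φ)·Δt = d  ⇒  (24.2+15.1+12.5+23.9 − 4φ)·1 = 50.5
φ = (75.70 − 50.5/1) / 4 = 6.30 mm/h.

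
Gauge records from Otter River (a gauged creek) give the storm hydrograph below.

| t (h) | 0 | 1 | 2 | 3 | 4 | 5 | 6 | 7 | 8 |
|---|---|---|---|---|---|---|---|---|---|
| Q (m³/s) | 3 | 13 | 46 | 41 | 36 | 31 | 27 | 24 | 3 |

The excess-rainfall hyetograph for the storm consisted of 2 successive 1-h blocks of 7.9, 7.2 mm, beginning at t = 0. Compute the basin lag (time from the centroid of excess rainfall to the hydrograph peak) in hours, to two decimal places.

Centroid of excess rainfall: t_c = Σ P_i·t̄_i / ΣP_i = 0.9768 h (block centres at 0.5, 1.5 h).
Hydrograph peak occurs at t = 2 h, so basin lag t_L = 2 − 0.9768 = 1.02 h.

t_L ≈ 1.02 h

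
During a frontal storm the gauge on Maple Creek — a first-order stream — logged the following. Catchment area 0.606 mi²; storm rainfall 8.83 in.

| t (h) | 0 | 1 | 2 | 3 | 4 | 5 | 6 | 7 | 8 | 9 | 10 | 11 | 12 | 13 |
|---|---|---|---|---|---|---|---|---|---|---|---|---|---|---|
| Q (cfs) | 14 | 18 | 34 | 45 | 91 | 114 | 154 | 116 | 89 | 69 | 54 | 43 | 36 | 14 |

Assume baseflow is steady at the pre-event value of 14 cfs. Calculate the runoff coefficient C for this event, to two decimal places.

C ≈ 0.20

ΣQ_DR = 695.0 cfs; V = ΣQ_DR·Δt = 2.502 × 10^6 ft³.
Runoff depth d = V / A = 1.777 in.
C = d / P = 1.777 / 8.83 = 0.20.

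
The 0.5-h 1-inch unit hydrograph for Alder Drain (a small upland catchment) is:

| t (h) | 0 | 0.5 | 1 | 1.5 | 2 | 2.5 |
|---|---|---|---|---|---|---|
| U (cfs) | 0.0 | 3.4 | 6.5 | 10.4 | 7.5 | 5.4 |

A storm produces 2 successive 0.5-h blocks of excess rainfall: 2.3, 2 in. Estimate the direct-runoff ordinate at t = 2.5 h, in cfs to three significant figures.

By discrete convolution, Q_j = Σ (P_i / 1 in) · U_{j−i}.
At t = 2.5 h (j=5): Q = (2.3/1)·5.4 + (2/1)·7.5 = 27.4 cfs.

Q ≈ 27.4 cfs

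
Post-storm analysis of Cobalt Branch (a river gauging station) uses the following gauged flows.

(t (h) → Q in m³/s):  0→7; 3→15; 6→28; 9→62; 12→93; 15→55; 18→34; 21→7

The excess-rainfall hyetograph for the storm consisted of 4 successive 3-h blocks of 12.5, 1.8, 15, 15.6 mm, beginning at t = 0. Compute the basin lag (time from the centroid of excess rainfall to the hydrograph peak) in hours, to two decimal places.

t_L ≈ 5.25 h

Centroid of excess rainfall: t_c = Σ P_i·t̄_i / ΣP_i = 6.7517 h (block centres at 1.5, 4.5, 7.5, 10.5 h).
Hydrograph peak occurs at t = 12 h, so basin lag t_L = 12 − 6.7517 = 5.25 h.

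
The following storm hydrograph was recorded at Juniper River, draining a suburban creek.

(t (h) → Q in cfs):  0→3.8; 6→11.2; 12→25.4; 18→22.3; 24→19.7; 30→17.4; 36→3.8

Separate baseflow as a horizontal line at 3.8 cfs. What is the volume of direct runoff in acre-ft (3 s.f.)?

V ≈ 38.2 acre-ft

Direct-runoff ordinates (Q − Q_b): 0.0, 7.4, 21.6, 18.5, 15.9, 13.6, 0.0 cfs.
ΣQ_DR = 77.00 cfs.
With Δt = 6 h = 21600 s, V = ΣQ_DR · Δt = 77.00 × 21600 = 1.66 × 10^6 ft³ = 38.2 acre-ft.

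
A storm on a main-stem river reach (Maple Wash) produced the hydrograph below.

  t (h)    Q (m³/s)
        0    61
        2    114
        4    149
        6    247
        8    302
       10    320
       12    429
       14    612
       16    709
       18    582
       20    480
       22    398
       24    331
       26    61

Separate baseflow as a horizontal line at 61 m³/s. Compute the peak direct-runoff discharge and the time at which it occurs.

Q_p = 648.0 m³/s at t = 16 h

Subtracting baseflow gives direct-runoff ordinates: 0.0, 53.0, 88.0, 186.0, 241.0, 259.0, 368.0, 551.0, 648.0, 521.0, 419.0, 337.0, 270.0, 0.0 m³/s.
The maximum is 648.0 m³/s, occurring at the reading for t = 16 h.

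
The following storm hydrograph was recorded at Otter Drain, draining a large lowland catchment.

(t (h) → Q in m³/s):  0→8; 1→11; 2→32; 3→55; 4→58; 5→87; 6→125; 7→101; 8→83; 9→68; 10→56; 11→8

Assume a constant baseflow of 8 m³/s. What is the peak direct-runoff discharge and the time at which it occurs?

Subtracting baseflow gives direct-runoff ordinates: 0.0, 3.0, 24.0, 47.0, 50.0, 79.0, 117.0, 93.0, 75.0, 60.0, 48.0, 0.0 m³/s.
The maximum is 117.0 m³/s, occurring at the reading for t = 6 h.

Q_p = 117.0 m³/s at t = 6 h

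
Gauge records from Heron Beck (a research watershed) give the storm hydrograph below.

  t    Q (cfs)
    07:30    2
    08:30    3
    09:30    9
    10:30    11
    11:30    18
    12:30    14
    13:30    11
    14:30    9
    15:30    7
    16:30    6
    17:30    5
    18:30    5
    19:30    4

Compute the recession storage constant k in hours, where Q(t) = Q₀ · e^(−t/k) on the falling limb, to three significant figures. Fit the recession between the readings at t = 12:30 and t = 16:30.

On the falling limb, Q drops from 14 to 6 cfs between t = 12:30 and t = 16:30 (Δt = 4 h).
k = −Δt / ln(Q₂/Q₁) = −4 / ln(6/14) = 4.72 h.

k ≈ 4.72 h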